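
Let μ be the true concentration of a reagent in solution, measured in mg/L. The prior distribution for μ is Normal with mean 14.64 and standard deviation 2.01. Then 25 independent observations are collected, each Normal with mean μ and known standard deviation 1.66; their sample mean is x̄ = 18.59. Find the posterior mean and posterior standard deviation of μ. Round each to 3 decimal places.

Prior precision 1/τ₀² = 1/2.01² = 0.247519; data precision n/σ² = 25/1.66² = 9.07243.
Posterior precision = 0.247519 + 9.07243 = 9.31995, giving posterior SD = 1/√9.31995 = 0.328.
Posterior mean = (0.247519·14.64 + 9.07243·18.59) / 9.31995 = 18.485.

Posterior mean ≈ 18.485; posterior SD ≈ 0.328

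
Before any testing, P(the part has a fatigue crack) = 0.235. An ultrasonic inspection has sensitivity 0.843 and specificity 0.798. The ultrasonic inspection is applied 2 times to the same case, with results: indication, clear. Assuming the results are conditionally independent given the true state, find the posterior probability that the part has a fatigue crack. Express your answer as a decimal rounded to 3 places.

With H the event that the part has a fatigue crack, the joint likelihood of the observed sequence is P(data|H) = 0.843·0.157 = 0.13235 and P(data|¬H) = 0.202·0.798 = 0.16120.
Bayes: P(H|data) = 0.235·0.13235 / (0.235·0.13235 + 0.765·0.16120) = 0.031102/0.15442 = 0.2014.

Posterior P(H) ≈ 0.201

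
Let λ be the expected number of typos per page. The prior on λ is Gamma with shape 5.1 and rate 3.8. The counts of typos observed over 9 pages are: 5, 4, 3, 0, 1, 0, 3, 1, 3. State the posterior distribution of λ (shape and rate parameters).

Posterior: Gamma(shape=25.1, rate=12.8)

Total count ∑xᵢ = 20 over n = 9 pages.
Gamma is conjugate to the Poisson likelihood: posterior is Gamma(shape = 5.1+20 = 25.1, rate = 3.8+9 = 12.8).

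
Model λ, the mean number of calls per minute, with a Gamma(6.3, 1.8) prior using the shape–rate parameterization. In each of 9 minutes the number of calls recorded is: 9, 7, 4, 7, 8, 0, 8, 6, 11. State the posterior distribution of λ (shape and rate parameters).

Posterior: Gamma(shape=66.3, rate=10.8)

Total count ∑xᵢ = 60 over n = 9 minutes.
Gamma is conjugate to the Poisson likelihood: posterior is Gamma(shape = 6.3+60 = 66.3, rate = 1.8+9 = 10.8).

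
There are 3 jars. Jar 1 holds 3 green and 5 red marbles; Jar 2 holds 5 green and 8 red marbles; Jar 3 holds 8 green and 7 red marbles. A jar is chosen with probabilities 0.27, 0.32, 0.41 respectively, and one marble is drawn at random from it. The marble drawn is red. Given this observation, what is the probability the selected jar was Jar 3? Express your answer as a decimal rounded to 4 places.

P(red|Jar 1) = 0.625; P(red|Jar 2) = 0.6154; P(red|Jar 3) = 0.4667.
Prior × likelihood for each source: 0.27·0.625=0.1688, 0.32·0.6154=0.1969, 0.41·0.4667=0.1913. Summing gives P(red) = 0.55701.
P(Jar 3 | red) = 0.1913 / 0.55701 = 0.3435.

Posterior probability ≈ 0.3435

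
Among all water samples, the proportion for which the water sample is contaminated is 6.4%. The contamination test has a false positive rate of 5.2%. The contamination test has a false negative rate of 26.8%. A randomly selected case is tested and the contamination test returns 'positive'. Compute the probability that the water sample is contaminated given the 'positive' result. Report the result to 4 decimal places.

P(H | E) ≈ 0.4905

Write H for 'the water sample is contaminated'. Prior odds H:¬H = 0.064/0.936 = 0.068376. For the 'positive' outcome, the likelihood ratio is 0.732/0.052 = 14.077.
Posterior odds = 0.068376 × 14.077 = 0.96252, so P(H|E) = 0.96252/(1+0.96252) = 0.4905.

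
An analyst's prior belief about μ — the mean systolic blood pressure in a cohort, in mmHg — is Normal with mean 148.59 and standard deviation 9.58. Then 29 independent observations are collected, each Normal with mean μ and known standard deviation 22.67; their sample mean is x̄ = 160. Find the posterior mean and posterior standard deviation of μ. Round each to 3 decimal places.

Prior precision 1/τ₀² = 1/9.58² = 0.0108960; data precision n/σ² = 29/22.67² = 0.0564280.
Posterior precision = 0.0108960 + 0.0564280 = 0.0673241, giving posterior SD = 1/√0.0673241 = 3.854.
Posterior mean = (0.0108960·148.59 + 0.0564280·160) / 0.0673241 = 158.153.

Posterior mean ≈ 158.153; posterior SD ≈ 3.854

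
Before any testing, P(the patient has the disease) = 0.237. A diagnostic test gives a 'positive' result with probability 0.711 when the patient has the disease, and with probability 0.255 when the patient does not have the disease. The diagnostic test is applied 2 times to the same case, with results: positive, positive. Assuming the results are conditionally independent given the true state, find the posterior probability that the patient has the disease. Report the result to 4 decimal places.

Posterior P(H) ≈ 0.7072

With H the event that the patient has the disease, the joint likelihood of the observed sequence is P(data|H) = 0.711·0.711 = 0.50552 and P(data|¬H) = 0.255·0.255 = 0.065025.
Bayes: P(H|data) = 0.237·0.50552 / (0.237·0.50552 + 0.763·0.065025) = 0.11981/0.16942 = 0.7072.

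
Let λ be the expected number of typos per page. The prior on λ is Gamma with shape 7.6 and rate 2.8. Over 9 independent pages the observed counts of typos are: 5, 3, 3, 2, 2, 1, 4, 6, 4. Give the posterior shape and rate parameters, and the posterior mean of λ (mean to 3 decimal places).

The Poisson likelihood adds the total count to the shape and the number of exposure periods to the rate. Here ∑xᵢ = 30 and n = 9, so shape 7.6→37.6 and rate 2.8→11.8.
Posterior mean = shape/rate = 37.6/11.8 = 3.186.

Posterior: Gamma(shape=37.6, rate=11.8); mean ≈ 3.186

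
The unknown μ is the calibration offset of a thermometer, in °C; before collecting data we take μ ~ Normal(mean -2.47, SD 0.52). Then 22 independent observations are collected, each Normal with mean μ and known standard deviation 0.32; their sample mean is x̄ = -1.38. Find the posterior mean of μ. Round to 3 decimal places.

With known σ, the Normal prior is conjugate. Weight on the data is w = (n/σ²)/(n/σ² + 1/τ₀²) = 214.844/(214.844+3.69822) = 0.98308.
Posterior mean = w·x̄ + (1−w)·μ₀ = 0.98308·-1.38 + 0.016922·-2.47 = -1.398.

Posterior mean ≈ -1.398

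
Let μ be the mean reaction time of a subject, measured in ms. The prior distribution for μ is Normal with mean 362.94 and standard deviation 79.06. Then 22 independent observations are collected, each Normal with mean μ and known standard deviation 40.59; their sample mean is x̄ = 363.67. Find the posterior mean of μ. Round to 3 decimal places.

Posterior mean ≈ 363.661

With known σ, the Normal prior is conjugate. Weight on the data is w = (n/σ²)/(n/σ² + 1/τ₀²) = 0.0133532/(0.0133532+0.00015999) = 0.98816.
Posterior mean = w·x̄ + (1−w)·μ₀ = 0.98816·363.67 + 0.011839·362.94 = 363.661.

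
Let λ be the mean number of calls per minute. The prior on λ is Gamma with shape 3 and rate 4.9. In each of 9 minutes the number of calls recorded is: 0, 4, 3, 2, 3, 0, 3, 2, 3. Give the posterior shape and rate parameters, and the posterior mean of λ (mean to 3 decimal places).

The Poisson likelihood adds the total count to the shape and the number of exposure periods to the rate. Here ∑xᵢ = 20 and n = 9, so shape 3→23 and rate 4.9→13.9.
Posterior mean = shape/rate = 23/13.9 = 1.655.

Posterior: Gamma(shape=23, rate=13.9); mean ≈ 1.655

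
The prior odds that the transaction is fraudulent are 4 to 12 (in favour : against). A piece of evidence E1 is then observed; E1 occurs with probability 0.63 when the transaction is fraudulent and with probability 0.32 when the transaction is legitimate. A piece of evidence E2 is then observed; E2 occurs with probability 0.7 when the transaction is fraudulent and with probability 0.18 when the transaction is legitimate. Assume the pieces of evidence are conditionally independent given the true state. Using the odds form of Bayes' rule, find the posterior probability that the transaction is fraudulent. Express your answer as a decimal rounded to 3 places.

Posterior probability ≈ 0.718

Prior odds = 4/12 = 0.33333. In log-odds, ln(0.33333) = -1.0986.
Add log likelihood ratios: ln(1.9688) + ln(3.8889) = 2.0355.
Posterior log-odds = 0.93691, so posterior odds = exp(0.93691) = 2.5521. Converting, P(H|E) = 2.5521/3.5521 = 0.718.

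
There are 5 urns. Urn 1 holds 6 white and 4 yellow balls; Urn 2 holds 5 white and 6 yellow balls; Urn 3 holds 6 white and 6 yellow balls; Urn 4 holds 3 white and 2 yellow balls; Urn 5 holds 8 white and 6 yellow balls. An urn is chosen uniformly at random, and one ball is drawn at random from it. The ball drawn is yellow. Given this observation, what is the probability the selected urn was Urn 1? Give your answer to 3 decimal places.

Posterior probability ≈ 0.176

Tabulate prior·likelihood by source: [1] prior 0.2, lik 0.4, product 0.08000; [2] prior 0.2, lik 0.5455, product 0.1091; [3] prior 0.2, lik 0.5, product 0.1000; [4] prior 0.2, lik 0.4, product 0.08000; [5] prior 0.2, lik 0.4286, product 0.08571.
Normalizing constant = 0.45481; the posterior for Urn 1 is its product over the sum, 0.08000/0.45481 = 0.176.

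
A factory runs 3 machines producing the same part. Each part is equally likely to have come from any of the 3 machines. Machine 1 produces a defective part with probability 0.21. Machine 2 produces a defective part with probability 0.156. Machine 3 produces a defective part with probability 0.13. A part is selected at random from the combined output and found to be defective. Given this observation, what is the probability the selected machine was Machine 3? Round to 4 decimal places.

Tabulate prior·likelihood by source: [1] prior 0.333333, lik 0.21, product 0.07000; [2] prior 0.333333, lik 0.156, product 0.05200; [3] prior 0.333333, lik 0.13, product 0.04333.
Normalizing constant = 0.16533; the posterior for Machine 3 is its product over the sum, 0.04333/0.16533 = 0.2621.

Posterior probability ≈ 0.2621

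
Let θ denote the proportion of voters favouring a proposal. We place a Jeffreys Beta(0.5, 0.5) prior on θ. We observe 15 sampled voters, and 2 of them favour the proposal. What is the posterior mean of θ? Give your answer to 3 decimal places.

The binomial likelihood is conjugate to the Beta prior: with 2 successes and 13 failures, the posterior is Beta(0.5+2, 0.5+13) = Beta(2.5, 13.5).
E[θ | data] = 2.5/(2.5+13.5) = 0.156.

Posterior mean ≈ 0.156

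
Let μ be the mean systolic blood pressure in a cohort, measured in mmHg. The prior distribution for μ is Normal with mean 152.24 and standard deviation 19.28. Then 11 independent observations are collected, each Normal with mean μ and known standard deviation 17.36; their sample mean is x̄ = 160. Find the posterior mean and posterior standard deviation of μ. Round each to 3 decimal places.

Posterior mean ≈ 159.467; posterior SD ≈ 5.051

Prior precision 1/τ₀² = 1/19.28² = 0.00269021; data precision n/σ² = 11/17.36² = 0.0365000.
Posterior precision = 0.00269021 + 0.0365000 = 0.0391902, giving posterior SD = 1/√0.0391902 = 5.051.
Posterior mean = (0.00269021·152.24 + 0.0365000·160) / 0.0391902 = 159.467.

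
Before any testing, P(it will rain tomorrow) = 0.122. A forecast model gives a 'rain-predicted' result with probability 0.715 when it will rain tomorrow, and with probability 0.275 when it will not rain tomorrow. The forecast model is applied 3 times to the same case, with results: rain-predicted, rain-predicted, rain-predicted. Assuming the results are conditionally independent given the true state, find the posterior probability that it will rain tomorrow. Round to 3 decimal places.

Let H be the event that it will rain tomorrow; start with P(H) = 0.122. P('rain-predicted'|H) = 0.715, P('rain-predicted'|¬H) = 0.275.
Update on result 1 ('rain-predicted'): P(H) ← 0.715·0.1220 / (0.715·0.1220 + 0.275·0.8780) = 0.087230/0.32868 = 0.2654.
Update on result 2 ('rain-predicted'): P(H) ← 0.715·0.2654 / (0.715·0.2654 + 0.275·0.7346) = 0.18976/0.39177 = 0.4844.
Update on result 3 ('rain-predicted'): P(H) ← 0.715·0.4844 / (0.715·0.4844 + 0.275·0.5156) = 0.34631/0.48812 = 0.7095.

Posterior P(H) ≈ 0.709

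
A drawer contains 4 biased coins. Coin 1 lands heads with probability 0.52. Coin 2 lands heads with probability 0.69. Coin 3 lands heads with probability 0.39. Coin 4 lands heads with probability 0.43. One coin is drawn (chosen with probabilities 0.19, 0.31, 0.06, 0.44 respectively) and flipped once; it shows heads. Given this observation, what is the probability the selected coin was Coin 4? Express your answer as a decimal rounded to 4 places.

Posterior probability ≈ 0.3602

P(heads|C1) = 0.52; P(heads|C2) = 0.69; P(heads|C3) = 0.39; P(heads|C4) = 0.43.
Prior × likelihood for each source: 0.19·0.52=0.09880, 0.31·0.69=0.2139, 0.06·0.39=0.02340, 0.44·0.43=0.1892. Summing gives P(heads) = 0.52530.
P(Coin 4 | heads) = 0.1892 / 0.52530 = 0.3602.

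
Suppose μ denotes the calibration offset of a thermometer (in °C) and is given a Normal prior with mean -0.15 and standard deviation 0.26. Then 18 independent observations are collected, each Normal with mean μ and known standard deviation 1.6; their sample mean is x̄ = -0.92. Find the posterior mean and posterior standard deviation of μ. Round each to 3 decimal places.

Prior precision 1/τ₀² = 1/0.26² = 14.7929; data precision n/σ² = 18/1.6² = 7.03125.
Posterior precision = 14.7929 + 7.03125 = 21.8241, giving posterior SD = 1/√21.8241 = 0.214.
Posterior mean = (14.7929·-0.15 + 7.03125·-0.92) / 21.8241 = -0.398.

Posterior mean ≈ -0.398; posterior SD ≈ 0.214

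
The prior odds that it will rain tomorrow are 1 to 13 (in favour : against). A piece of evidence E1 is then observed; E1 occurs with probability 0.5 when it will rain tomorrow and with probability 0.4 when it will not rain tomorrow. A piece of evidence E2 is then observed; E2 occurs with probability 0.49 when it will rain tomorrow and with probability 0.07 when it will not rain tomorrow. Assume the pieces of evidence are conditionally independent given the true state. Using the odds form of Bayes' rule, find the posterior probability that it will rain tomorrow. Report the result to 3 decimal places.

Prior odds = 1/13 = 0.076923. In log-odds, ln(0.076923) = -2.5649.
Add log likelihood ratios: ln(1.2500) + ln(7.0000) = 2.1691.
Posterior log-odds = -0.39590, so posterior odds = exp(-0.39590) = 0.67308. Converting, P(H|E) = 0.67308/1.6731 = 0.402.

Posterior probability ≈ 0.402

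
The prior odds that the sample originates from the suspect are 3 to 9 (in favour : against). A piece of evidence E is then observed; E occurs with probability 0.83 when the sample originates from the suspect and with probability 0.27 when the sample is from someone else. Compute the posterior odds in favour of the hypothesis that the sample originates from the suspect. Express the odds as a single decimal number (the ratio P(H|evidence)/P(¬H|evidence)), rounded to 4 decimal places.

Posterior odds ≈ 1.0247

Prior odds = 3/9 = 0.33333. In log-odds, ln(0.33333) = -1.0986.
Add log likelihood ratio: ln(3.0741) = 1.1230.
Posterior log-odds = 0.024391, so posterior odds = exp(0.024391) = 1.0247.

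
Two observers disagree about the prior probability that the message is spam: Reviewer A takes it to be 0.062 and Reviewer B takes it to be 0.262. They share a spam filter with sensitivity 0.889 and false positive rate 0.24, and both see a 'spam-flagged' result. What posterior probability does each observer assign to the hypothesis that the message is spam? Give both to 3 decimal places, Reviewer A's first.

Reviewer A: 0.197; Reviewer B: 0.568

P('+'|H) = 0.889, P('+'|¬H) = 0.24.
Reviewer A: numerator 0.889·0.062 = 0.055118; evidence = 0.055118+0.24·0.938 = 0.28024; posterior = 0.197.
Reviewer B: numerator 0.889·0.262 = 0.23292; evidence = 0.23292+0.24·0.738 = 0.41004; posterior = 0.568.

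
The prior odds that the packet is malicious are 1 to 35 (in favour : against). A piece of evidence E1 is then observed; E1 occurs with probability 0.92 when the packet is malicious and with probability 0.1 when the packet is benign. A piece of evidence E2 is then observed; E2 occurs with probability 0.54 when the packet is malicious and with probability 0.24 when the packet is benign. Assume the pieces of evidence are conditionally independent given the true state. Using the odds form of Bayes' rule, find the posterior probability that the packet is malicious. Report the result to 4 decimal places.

Prior odds = 1/35 = 0.028571.
Likelihood ratio for E1 = 0.92/0.1 = 9.2000.
Likelihood ratio for E2 = 0.54/0.24 = 2.2500.
Posterior odds = prior odds × LR₁ × LR₂ = 0.59143.
Posterior probability = odds/(1+odds) = 0.59143/1.5914 = 0.3716.

Posterior probability ≈ 0.3716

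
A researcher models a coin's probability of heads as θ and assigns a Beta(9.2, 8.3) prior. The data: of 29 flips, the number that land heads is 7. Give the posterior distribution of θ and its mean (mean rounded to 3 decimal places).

The binomial likelihood is conjugate to the Beta prior: with 7 successes and 22 failures, the posterior is Beta(9.2+7, 8.3+22) = Beta(16.2, 30.3).
Posterior mean = α/(α+β) = 16.2/46.5 = 0.348.

Posterior: Beta(16.2, 30.3); mean ≈ 0.348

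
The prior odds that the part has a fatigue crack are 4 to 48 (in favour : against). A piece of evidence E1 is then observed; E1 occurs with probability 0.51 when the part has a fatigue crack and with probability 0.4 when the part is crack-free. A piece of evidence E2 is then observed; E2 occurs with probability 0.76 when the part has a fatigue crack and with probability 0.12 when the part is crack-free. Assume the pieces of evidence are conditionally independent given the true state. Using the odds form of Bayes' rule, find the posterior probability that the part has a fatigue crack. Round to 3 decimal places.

Prior odds = 4/48 = 0.083333. In log-odds, ln(0.083333) = -2.4849.
Add log likelihood ratios: ln(1.2750) + ln(6.3333) = 2.0888.
Posterior log-odds = -0.39613, so posterior odds = exp(-0.39613) = 0.67292. Converting, P(H|E) = 0.67292/1.6729 = 0.402.

Posterior probability ≈ 0.402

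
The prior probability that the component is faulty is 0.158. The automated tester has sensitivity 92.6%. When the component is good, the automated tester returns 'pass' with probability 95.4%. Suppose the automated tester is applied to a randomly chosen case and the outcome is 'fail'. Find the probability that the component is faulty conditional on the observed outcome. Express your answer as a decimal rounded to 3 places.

P(H | E) ≈ 0.791

Let H be the event that the component is faulty. P(H) = 0.158, so P(¬H) = 0.842. With E the 'fail' result, P(E|H) = 0.926 and P(E|¬H) = 0.046.
P(E) = 0.926·0.158 + 0.046·0.842 = 0.14631 + 0.038732 = 0.18504.
By Bayes' theorem, P(H|E) = 0.14631 / 0.18504 = 0.791.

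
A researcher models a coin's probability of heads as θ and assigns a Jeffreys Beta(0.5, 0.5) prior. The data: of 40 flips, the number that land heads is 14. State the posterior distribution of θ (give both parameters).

The binomial likelihood is conjugate to the Beta prior: with 14 successes and 26 failures, the posterior is Beta(0.5+14, 0.5+26) = Beta(14.5, 26.5).

Posterior: Beta(14.5, 26.5)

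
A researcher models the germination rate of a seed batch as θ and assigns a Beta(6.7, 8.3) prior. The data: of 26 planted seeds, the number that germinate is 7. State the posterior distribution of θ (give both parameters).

Posterior: Beta(13.7, 27.3)

Observing 7 successes and 19 failures updates Beta(6.7, 8.3) by adding the success and failure counts to the two shape parameters: α = 6.7+7 = 13.7, β = 8.3+19 = 27.3.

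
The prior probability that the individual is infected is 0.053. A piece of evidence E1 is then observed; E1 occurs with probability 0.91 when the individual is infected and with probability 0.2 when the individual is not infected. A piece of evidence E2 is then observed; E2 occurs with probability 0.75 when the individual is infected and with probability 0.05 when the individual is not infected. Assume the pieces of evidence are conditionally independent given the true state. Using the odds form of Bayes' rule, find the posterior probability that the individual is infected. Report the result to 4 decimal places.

Prior odds = 0.053/(1−0.053) = 0.055966.
Likelihood ratio for E1 = 0.91/0.2 = 4.5500.
Likelihood ratio for E2 = 0.75/0.05 = 15.000.
Posterior odds = prior odds × LR₁ × LR₂ = 3.8197.
Posterior probability = odds/(1+odds) = 3.8197/4.8197 = 0.7925.

Posterior probability ≈ 0.7925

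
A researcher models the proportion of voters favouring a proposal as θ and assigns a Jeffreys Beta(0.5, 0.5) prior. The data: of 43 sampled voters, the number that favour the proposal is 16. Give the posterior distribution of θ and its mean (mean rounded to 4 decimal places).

Observing 16 successes and 27 failures updates Beta(0.5, 0.5) by adding the success and failure counts to the two shape parameters: α = 0.5+16 = 16.5, β = 0.5+27 = 27.5.
E[θ | data] = 16.5/(16.5+27.5) = 0.3750.

Posterior: Beta(16.5, 27.5); mean ≈ 0.3750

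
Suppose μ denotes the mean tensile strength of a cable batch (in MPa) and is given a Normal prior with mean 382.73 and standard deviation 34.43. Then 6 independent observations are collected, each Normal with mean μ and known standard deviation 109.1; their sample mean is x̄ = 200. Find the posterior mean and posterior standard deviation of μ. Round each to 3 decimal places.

Posterior mean ≈ 314.381; posterior SD ≈ 27.240

Prior precision 1/τ₀² = 1/34.43² = 0.00084358; data precision n/σ² = 6/109.1² = 0.00050408.
Posterior precision = 0.00084358 + 0.00050408 = 0.00134766, giving posterior SD = 1/√0.00134766 = 27.240.
Posterior mean = (0.00084358·382.73 + 0.00050408·200) / 0.00134766 = 314.381.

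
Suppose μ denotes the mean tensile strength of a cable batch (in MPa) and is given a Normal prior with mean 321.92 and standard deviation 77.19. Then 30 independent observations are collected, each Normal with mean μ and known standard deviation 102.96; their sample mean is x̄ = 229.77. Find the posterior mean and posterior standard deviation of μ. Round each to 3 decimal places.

With known σ, the Normal prior is conjugate. Weight on the data is w = (n/σ²)/(n/σ² + 1/τ₀²) = 0.00282999/(0.00282999+0.00016783) = 0.94401.
Posterior mean = w·x̄ + (1−w)·μ₀ = 0.94401·229.77 + 0.055985·321.92 = 234.929. Posterior variance = 1/(0.00282999+0.00016783) = 333.576, so SD = 18.264.

Posterior mean ≈ 234.929; posterior SD ≈ 18.264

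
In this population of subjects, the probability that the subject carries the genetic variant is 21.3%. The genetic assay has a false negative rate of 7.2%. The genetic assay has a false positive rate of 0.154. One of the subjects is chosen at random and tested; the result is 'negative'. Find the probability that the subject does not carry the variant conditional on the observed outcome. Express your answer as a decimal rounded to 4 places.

Let H be the event that the subject carries the genetic variant. P(H) = 0.213, so P(¬H) = 0.787. With E the 'negative' result, P(E|H) = 0.072 and P(E|¬H) = 0.846.
P(E) = 0.072·0.213 + 0.846·0.787 = 0.015336 + 0.66580 = 0.68114.
By Bayes' theorem, P(H|E) = 0.015336 / 0.68114 = 0.0225. Hence P(¬H|E) = 1 − 0.0225 = 0.9775.

P(¬H | E) ≈ 0.9775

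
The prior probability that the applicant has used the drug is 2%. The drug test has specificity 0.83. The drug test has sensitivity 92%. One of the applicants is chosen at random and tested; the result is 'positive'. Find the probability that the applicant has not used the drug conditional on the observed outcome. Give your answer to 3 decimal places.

Let H be the event that the applicant has used the drug. P(H) = 0.02, so P(¬H) = 0.98. With E the 'positive' result, P(E|H) = 0.92 and P(E|¬H) = 0.17.
P(E) = 0.92·0.02 + 0.17·0.98 = 0.018400 + 0.16660 = 0.18500.
By Bayes' theorem, P(H|E) = 0.018400 / 0.18500 = 0.099. Hence P(¬H|E) = 1 − 0.099 = 0.901.

P(¬H | E) ≈ 0.901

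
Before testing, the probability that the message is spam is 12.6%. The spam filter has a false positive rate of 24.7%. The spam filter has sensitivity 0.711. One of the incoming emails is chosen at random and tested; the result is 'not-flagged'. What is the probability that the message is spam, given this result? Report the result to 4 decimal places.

Let H be the event that the message is spam. P(H) = 0.126, so P(¬H) = 0.874. With E the 'not-flagged' result, P(E|H) = 0.289 and P(E|¬H) = 0.753.
P(E) = 0.289·0.126 + 0.753·0.874 = 0.036414 + 0.65812 = 0.69454.
By Bayes' theorem, P(H|E) = 0.036414 / 0.69454 = 0.0524.

P(H | E) ≈ 0.0524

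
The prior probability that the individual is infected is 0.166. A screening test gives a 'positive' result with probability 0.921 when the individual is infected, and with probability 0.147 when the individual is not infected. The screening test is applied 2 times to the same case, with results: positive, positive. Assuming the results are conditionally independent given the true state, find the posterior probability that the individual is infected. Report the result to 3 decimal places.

Let H be the event that the individual is infected; start with P(H) = 0.166. P('positive'|H) = 0.921, P('positive'|¬H) = 0.147.
Update on result 1 ('positive'): P(H) ← 0.921·0.1660 / (0.921·0.1660 + 0.147·0.8340) = 0.15289/0.27548 = 0.5550.
Update on result 2 ('positive'): P(H) ← 0.921·0.5550 / (0.921·0.5550 + 0.147·0.4450) = 0.51113/0.57655 = 0.8865.

Posterior P(H) ≈ 0.887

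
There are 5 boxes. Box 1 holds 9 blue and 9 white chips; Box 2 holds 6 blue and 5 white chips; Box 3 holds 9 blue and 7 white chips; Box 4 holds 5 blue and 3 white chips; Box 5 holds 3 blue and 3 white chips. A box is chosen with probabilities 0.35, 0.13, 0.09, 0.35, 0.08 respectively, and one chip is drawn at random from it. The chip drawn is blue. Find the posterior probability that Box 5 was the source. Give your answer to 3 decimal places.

Posterior probability ≈ 0.072

Tabulate prior·likelihood by source: [1] prior 0.35, lik 0.5, product 0.1750; [2] prior 0.13, lik 0.5455, product 0.07091; [3] prior 0.09, lik 0.5625, product 0.05062; [4] prior 0.35, lik 0.625, product 0.2188; [5] prior 0.08, lik 0.5, product 0.04000.
Normalizing constant = 0.55528; the posterior for Box 5 is its product over the sum, 0.04000/0.55528 = 0.072.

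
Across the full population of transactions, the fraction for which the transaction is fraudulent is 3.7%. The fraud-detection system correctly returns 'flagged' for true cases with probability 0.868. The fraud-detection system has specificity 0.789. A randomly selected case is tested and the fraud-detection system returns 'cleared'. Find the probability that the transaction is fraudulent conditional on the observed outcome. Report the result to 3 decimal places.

P(H | E) ≈ 0.006

Write H for 'the transaction is fraudulent'. Prior odds H:¬H = 0.037/0.963 = 0.038422. For the 'cleared' outcome, the likelihood ratio is 0.132/0.789 = 0.16730.
Posterior odds = 0.038422 × 0.16730 = 0.0064279, so P(H|E) = 0.0064279/(1+0.0064279) = 0.006.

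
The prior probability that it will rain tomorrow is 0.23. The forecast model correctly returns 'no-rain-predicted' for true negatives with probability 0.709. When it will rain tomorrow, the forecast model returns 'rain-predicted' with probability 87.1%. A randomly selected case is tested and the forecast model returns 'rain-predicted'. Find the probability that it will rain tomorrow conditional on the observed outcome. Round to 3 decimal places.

Let H be the event that it will rain tomorrow. P(H) = 0.23, so P(¬H) = 0.77. With E the 'rain-predicted' result, P(E|H) = 0.871 and P(E|¬H) = 0.291.
P(E) = 0.871·0.23 + 0.291·0.77 = 0.20033 + 0.22407 = 0.42440.
By Bayes' theorem, P(H|E) = 0.20033 / 0.42440 = 0.472.

P(H | E) ≈ 0.472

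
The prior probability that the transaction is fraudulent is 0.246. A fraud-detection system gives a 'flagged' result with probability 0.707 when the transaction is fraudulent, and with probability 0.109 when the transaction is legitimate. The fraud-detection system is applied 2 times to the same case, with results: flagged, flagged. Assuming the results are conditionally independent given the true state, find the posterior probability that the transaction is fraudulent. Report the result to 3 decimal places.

Posterior P(H) ≈ 0.932

Let H be the event that the transaction is fraudulent; start with P(H) = 0.246. P('flagged'|H) = 0.707, P('flagged'|¬H) = 0.109.
Update on result 1 ('flagged'): P(H) ← 0.707·0.2460 / (0.707·0.2460 + 0.109·0.7540) = 0.17392/0.25611 = 0.6791.
Update on result 2 ('flagged'): P(H) ← 0.707·0.6791 / (0.707·0.6791 + 0.109·0.3209) = 0.48012/0.51510 = 0.9321.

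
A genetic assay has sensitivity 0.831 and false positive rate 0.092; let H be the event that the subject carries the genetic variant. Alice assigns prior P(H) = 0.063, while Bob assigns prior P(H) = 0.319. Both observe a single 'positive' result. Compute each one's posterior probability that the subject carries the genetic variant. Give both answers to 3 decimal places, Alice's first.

The likelihood ratio for a 'positive' result is 0.831/0.092 = 9.0326.
Alice: prior odds 0.063/0.937 = 0.067236; posterior odds 0.60732; posterior probability 0.378.
Bob: prior odds 0.319/0.681 = 0.46843; posterior odds 4.2311; posterior probability 0.809.

Alice: 0.378; Bob: 0.809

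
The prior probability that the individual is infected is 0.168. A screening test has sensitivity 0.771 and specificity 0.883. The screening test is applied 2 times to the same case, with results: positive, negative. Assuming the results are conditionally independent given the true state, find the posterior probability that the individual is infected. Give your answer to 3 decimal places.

Posterior P(H) ≈ 0.257

Let H be the event that the individual is infected; start with P(H) = 0.168. P('positive'|H) = 0.771, P('positive'|¬H) = 0.117.
Update on result 1 ('positive'): P(H) ← 0.771·0.1680 / (0.771·0.1680 + 0.117·0.8320) = 0.12953/0.22687 = 0.5709.
Update on result 2 ('negative'): P(H) ← 0.229·0.5709 / (0.229·0.5709 + 0.883·0.4291) = 0.13074/0.50961 = 0.2566.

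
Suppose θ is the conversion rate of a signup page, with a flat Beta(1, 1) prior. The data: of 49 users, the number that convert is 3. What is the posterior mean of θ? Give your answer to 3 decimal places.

Posterior mean ≈ 0.078

The binomial likelihood is conjugate to the Beta prior: with 3 successes and 46 failures, the posterior is Beta(1+3, 1+46) = Beta(4, 47).
Posterior mean = α/(α+β) = 4/51 = 0.078.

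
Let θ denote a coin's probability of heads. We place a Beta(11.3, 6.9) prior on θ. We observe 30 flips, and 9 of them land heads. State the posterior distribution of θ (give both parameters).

Observing 9 successes and 21 failures updates Beta(11.3, 6.9) by adding the success and failure counts to the two shape parameters: α = 11.3+9 = 20.3, β = 6.9+21 = 27.9.

Posterior: Beta(20.3, 27.9)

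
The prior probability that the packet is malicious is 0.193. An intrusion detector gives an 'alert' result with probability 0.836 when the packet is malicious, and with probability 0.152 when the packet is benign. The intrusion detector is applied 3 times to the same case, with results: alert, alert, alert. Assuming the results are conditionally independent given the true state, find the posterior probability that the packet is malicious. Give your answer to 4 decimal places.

Posterior P(H) ≈ 0.9755

Let H be the event that the packet is malicious; start with P(H) = 0.193. P('alert'|H) = 0.836, P('alert'|¬H) = 0.152.
Update on result 1 ('alert'): P(H) ← 0.836·0.1930 / (0.836·0.1930 + 0.152·0.8070) = 0.16135/0.28401 = 0.5681.
Update on result 2 ('alert'): P(H) ← 0.836·0.5681 / (0.836·0.5681 + 0.152·0.4319) = 0.47493/0.54058 = 0.8786.
Update on result 3 ('alert'): P(H) ← 0.836·0.8786 / (0.836·0.8786 + 0.152·0.1214) = 0.73448/0.75293 = 0.9755.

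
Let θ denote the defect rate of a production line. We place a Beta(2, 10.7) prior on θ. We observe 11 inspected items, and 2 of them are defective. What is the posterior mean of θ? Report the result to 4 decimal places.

Posterior mean ≈ 0.1688

Observing 2 successes and 9 failures updates Beta(2, 10.7) by adding the success and failure counts to the two shape parameters: α = 2+2 = 4, β = 10.7+9 = 19.7.
E[θ | data] = 4/(4+19.7) = 0.1688.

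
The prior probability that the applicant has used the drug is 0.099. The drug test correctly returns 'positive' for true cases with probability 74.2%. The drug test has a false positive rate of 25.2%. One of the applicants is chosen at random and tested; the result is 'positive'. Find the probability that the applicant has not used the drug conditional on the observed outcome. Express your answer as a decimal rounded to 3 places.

Let H be the event that the applicant has used the drug. P(H) = 0.099, so P(¬H) = 0.901. With E the 'positive' result, P(E|H) = 0.742 and P(E|¬H) = 0.252.
P(E) = 0.742·0.099 + 0.252·0.901 = 0.073458 + 0.22705 = 0.30051.
By Bayes' theorem, P(H|E) = 0.073458 / 0.30051 = 0.244. Hence P(¬H|E) = 1 − 0.244 = 0.756.

P(¬H | E) ≈ 0.756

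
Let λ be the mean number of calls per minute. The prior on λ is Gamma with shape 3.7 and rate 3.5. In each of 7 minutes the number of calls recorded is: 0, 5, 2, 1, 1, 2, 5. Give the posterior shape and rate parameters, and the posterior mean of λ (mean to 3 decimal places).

The Poisson likelihood adds the total count to the shape and the number of exposure periods to the rate. Here ∑xᵢ = 16 and n = 7, so shape 3.7→19.7 and rate 3.5→10.5.
Posterior mean = shape/rate = 19.7/10.5 = 1.876.

Posterior: Gamma(shape=19.7, rate=10.5); mean ≈ 1.876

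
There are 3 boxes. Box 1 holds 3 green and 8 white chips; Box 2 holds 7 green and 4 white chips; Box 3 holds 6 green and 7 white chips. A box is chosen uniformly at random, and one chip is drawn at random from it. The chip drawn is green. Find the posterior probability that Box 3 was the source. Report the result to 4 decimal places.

Posterior probability ≈ 0.3367

Tabulate prior·likelihood by source: [1] prior 0.333333, lik 0.2727, product 0.09091; [2] prior 0.333333, lik 0.6364, product 0.2121; [3] prior 0.333333, lik 0.4615, product 0.1538.
Normalizing constant = 0.45688; the posterior for Box 3 is its product over the sum, 0.1538/0.45688 = 0.3367.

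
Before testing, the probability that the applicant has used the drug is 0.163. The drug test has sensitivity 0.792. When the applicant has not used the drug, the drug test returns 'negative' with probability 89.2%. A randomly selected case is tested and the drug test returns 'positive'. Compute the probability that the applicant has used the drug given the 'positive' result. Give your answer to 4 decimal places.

P(H | E) ≈ 0.5882

Let H be the event that the applicant has used the drug. P(H) = 0.163, so P(¬H) = 0.837. With E the 'positive' result, P(E|H) = 0.792 and P(E|¬H) = 0.108.
P(E) = 0.792·0.163 + 0.108·0.837 = 0.12910 + 0.090396 = 0.21949.
By Bayes' theorem, P(H|E) = 0.12910 / 0.21949 = 0.5882.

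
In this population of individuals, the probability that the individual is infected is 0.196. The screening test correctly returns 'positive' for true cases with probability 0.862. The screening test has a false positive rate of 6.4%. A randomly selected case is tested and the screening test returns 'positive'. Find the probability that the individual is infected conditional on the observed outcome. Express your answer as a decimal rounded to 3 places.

Let H be the event that the individual is infected. P(H) = 0.196, so P(¬H) = 0.804. With E the 'positive' result, P(E|H) = 0.862 and P(E|¬H) = 0.064.
P(E) = 0.862·0.196 + 0.064·0.804 = 0.16895 + 0.051456 = 0.22041.
By Bayes' theorem, P(H|E) = 0.16895 / 0.22041 = 0.767.

P(H | E) ≈ 0.767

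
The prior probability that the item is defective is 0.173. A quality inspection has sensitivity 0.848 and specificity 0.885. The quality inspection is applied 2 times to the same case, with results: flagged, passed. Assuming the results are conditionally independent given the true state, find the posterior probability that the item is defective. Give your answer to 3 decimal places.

With H the event that the item is defective, the joint likelihood of the observed sequence is P(data|H) = 0.848·0.152 = 0.12890 and P(data|¬H) = 0.115·0.885 = 0.10178.
Bayes: P(H|data) = 0.173·0.12890 / (0.173·0.12890 + 0.827·0.10178) = 0.022299/0.10647 = 0.2094.

Posterior P(H) ≈ 0.209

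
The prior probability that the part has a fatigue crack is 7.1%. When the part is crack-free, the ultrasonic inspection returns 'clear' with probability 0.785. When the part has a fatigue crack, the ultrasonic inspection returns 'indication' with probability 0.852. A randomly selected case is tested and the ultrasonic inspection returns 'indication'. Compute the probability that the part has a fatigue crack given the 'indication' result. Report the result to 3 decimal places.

Let H be the event that the part has a fatigue crack. P(H) = 0.071, so P(¬H) = 0.929. With E the 'indication' result, P(E|H) = 0.852 and P(E|¬H) = 0.215.
P(E) = 0.852·0.071 + 0.215·0.929 = 0.060492 + 0.19973 = 0.26023.
By Bayes' theorem, P(H|E) = 0.060492 / 0.26023 = 0.232.

P(H | E) ≈ 0.232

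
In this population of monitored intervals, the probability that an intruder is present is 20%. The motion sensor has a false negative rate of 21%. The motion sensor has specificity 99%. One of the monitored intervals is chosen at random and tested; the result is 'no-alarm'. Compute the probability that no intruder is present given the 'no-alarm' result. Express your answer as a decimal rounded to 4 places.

Write H for 'an intruder is present'. Prior odds H:¬H = 0.2/0.8 = 0.25000. For the 'no-alarm' outcome, the likelihood ratio is 0.21/0.99 = 0.21212.
Posterior odds = 0.25000 × 0.21212 = 0.053030, so P(H|E) = 0.053030/(1+0.053030) = 0.0504. Then P(¬H|E) = 1 − 0.0504 = 0.9496.

P(¬H | E) ≈ 0.9496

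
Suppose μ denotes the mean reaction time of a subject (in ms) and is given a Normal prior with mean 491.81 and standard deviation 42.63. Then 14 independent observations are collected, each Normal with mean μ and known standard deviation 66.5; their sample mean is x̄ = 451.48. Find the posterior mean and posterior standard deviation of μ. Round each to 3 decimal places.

Posterior mean ≈ 457.452; posterior SD ≈ 16.404

Prior precision 1/τ₀² = 1/42.63² = 0.00055026; data precision n/σ² = 14/66.5² = 0.00316581.
Posterior precision = 0.00055026 + 0.00316581 = 0.00371607, giving posterior SD = 1/√0.00371607 = 16.404.
Posterior mean = (0.00055026·491.81 + 0.00316581·451.48) / 0.00371607 = 457.452.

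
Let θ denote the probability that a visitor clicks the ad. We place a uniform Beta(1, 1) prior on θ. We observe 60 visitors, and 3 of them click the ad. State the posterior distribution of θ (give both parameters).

Posterior: Beta(4, 58)

The binomial likelihood is conjugate to the Beta prior: with 3 successes and 57 failures, the posterior is Beta(1+3, 1+57) = Beta(4, 58).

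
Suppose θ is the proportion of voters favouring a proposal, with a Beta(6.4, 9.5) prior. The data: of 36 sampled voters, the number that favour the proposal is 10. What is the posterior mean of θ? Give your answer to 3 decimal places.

The binomial likelihood is conjugate to the Beta prior: with 10 successes and 26 failures, the posterior is Beta(6.4+10, 9.5+26) = Beta(16.4, 35.5).
Posterior mean = α/(α+β) = 16.4/51.9 = 0.316.

Posterior mean ≈ 0.316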